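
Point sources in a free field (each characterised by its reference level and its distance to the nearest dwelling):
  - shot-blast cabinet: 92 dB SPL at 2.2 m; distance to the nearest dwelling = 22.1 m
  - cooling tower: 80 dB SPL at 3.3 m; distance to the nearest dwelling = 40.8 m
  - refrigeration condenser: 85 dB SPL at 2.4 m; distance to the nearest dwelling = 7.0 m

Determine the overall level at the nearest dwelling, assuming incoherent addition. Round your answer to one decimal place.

77.3 dB SPL

Propagate each source to the receiver with L = L_ref − 20·log₁₀(r/r_ref), then add intensities.
shot-blast cabinet: 92 − 20·log₁₀(22.1/2.2) = 92 − 20.04 = 71.96 dB SPL.
cooling tower: 80 − 20·log₁₀(40.8/3.3) = 80 − 21.84 = 58.16 dB SPL.
refrigeration condenser: 85 − 20·log₁₀(7.0/2.4) = 85 − 9.30 = 75.70 dB SPL.
Σ 10^(L/10) = 5.353e+07 → L_total = 10·log₁₀(5.353e+07) = 77.29 dB SPL.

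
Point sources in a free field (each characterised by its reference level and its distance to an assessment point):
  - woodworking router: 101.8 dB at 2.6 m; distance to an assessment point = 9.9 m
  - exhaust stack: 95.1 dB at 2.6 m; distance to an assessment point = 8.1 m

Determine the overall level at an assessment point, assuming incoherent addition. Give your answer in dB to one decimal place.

Propagate each source to the receiver with L = L_ref − 20·log₁₀(r/r_ref), then add intensities.
woodworking router: 101.8 − 20·log₁₀(9.9/2.6) = 101.8 − 11.61 = 90.19 dB.
exhaust stack: 95.1 − 20·log₁₀(8.1/2.6) = 95.1 − 9.87 = 85.23 dB.
Σ 10^(L/10) = 1.377e+09 → L_total = 10·log₁₀(1.377e+09) = 91.39 dB.

91.4 dB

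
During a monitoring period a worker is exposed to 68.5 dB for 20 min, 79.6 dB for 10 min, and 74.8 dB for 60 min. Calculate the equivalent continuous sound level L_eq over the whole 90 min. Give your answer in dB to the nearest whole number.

75 dB

Weight each interval's intensity by its duration and average over T = 90 min:
Σ tᵢ·10^(Lᵢ/10) = 20·10^(68.5/10) + 10·10^(79.6/10) + 60·10^(74.8/10) = 2.866e+09.
L_eq = 10·log₁₀(2.866e+09/90) = 75.03 dB.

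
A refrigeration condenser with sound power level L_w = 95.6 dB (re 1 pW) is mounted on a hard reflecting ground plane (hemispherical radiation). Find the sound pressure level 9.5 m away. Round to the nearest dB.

68 dB

Free-field hemispherical radiation: L_p = L_w − 10·log₁₀(2π·r²), r = 9.5 m.
2π·r² = 567.1 m², 10·log₁₀ of that is 27.536 dB.
L_p = 95.6 − 27.536 = 68.06 dB.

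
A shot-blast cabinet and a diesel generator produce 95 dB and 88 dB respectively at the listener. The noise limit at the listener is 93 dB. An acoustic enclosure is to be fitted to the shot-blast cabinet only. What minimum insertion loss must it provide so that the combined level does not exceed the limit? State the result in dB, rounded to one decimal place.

3.7 dB

Everything except the shot-blast cabinet sums to 10^(88/10) = 6.310e+08 in linear terms, 88.00 dB.
The limit corresponds to 10^(93/10) = 1.995e+09; subtracting the fixed part leaves 1.364e+09 for the shot-blast cabinet, i.e. 91.35 dB.
Required insertion loss = 95 − 91.35 = 3.65 dB.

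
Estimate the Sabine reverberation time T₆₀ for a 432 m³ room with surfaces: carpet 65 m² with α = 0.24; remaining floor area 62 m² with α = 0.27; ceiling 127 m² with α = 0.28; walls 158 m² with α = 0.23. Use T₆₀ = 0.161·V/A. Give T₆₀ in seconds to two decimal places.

0.67 s

Total absorption A = 65·0.24 + 62·0.27 + 127·0.28 + 158·0.23 = 104.24 m² sabins.
T₆₀ = 0.161 × 432 / 104.24 = 0.667 s.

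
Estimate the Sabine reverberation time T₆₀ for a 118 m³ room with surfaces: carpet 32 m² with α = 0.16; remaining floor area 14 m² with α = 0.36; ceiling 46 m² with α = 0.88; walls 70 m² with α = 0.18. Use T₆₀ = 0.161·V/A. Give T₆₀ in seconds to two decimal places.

A = Σ Sᵢαᵢ = 32·0.16 + 14·0.36 + 46·0.88 + 70·0.18 = 63.24 m².
T₆₀ = 0.161 × 118 / 63.24 = 0.300 s.

0.30 s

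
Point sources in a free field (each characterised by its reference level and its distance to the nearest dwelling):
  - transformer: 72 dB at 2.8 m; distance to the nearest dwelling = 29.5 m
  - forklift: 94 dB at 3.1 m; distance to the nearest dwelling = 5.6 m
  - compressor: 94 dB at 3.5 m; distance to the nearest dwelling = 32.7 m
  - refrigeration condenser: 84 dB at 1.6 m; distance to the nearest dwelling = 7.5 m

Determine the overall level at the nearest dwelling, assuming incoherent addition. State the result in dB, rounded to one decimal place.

89.1 dB

Propagate each source to the receiver with L = L_ref − 20·log₁₀(r/r_ref), then add intensities.
transformer: 72 − 20·log₁₀(29.5/2.8) = 72 − 20.45 = 51.55 dB.
forklift: 94 − 20·log₁₀(5.6/3.1) = 94 − 5.14 = 88.86 dB.
compressor: 94 − 20·log₁₀(32.7/3.5) = 94 − 19.41 = 74.59 dB.
refrigeration condenser: 84 − 20·log₁₀(7.5/1.6) = 84 − 13.42 = 70.58 dB.
Σ 10^(L/10) = 8.101e+08 → L_total = 10·log₁₀(8.101e+08) = 89.09 dB.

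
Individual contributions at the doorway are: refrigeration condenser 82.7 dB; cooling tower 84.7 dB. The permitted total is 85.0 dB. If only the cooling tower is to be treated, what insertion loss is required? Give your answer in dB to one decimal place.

3.6 dB

The untreated sources together contribute 10^(82.7/10) = 1.862e+08, i.e. 82.70 dB.
The limit corresponds to 10^(85.0/10) = 3.162e+08; subtracting the fixed part leaves 1.300e+08 for the cooling tower, i.e. 81.14 dB.
Required insertion loss = 84.7 − 81.14 = 3.56 dB.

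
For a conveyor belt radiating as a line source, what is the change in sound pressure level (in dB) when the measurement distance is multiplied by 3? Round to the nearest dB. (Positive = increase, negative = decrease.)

A line source loses 3 dB per doubling of distance; generally ΔL = −10·log₁₀(r₂/r₁).
ΔL = −10·log₁₀(3) = -4.77 dB.

-5 dB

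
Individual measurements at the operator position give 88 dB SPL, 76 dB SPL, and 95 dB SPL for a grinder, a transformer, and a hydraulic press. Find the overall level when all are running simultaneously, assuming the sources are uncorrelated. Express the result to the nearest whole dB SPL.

Incoherent sources combine by intensity addition: L_total = 10·log₁₀(Σ 10^(L_i/10)).
Σ 10^(L/10) = 10^(88/10) + 10^(76/10) + 10^(95/10) = 3.833e+09.
L_total = 10·log₁₀(3.833e+09) = 95.84 dB SPL.

96 dB SPL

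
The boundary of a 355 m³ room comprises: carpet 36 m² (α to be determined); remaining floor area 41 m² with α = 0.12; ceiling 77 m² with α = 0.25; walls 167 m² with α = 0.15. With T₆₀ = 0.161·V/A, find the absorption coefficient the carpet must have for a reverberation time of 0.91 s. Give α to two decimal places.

From T₆₀ = 0.161·V/A, the target T₆₀ = 0.91 s needs A = 0.161·355/0.91 = 62.81 m².
Absorption from the other surfaces = 41·0.12 + 77·0.25 + 167·0.15 = 49.22 m², so the carpet must supply 13.59 m² over 36 m².
α = 13.59/36 = 0.377.

0.38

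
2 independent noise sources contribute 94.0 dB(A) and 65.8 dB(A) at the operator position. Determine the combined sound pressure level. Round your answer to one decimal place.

Incoherent sources combine by intensity addition: L_total = 10·log₁₀(Σ 10^(L_i/10)).
Σ 10^(L/10) = 10^(94.0/10) + 10^(65.8/10) = 2.516e+09.
L_total = 10·log₁₀(2.516e+09) = 94.01 dB(A).

94.0 dB(A)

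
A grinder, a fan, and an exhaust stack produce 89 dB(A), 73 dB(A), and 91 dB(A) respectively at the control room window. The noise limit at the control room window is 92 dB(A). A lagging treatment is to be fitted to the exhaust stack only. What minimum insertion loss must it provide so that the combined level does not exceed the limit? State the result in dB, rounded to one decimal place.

Everything except the exhaust stack sums to 10^(89/10) + 10^(73/10) = 8.143e+08 in linear terms, 89.11 dB(A).
To meet 92 dB(A) overall, the treated exhaust stack may contribute at most 10^(92/10) − 8.143e+08 = 7.706e+08, i.e. 88.87 dB(A).
Required insertion loss = 91 − 88.87 = 2.13 dB.

2.1 dB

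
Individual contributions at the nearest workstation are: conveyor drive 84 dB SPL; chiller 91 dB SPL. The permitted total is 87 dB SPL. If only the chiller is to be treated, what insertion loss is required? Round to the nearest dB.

7 dB

Fixed contribution from the other source: Σ 10^(L/10) = 10^(84/10) = 2.512e+08 (84.00 dB SPL).
The limit corresponds to 10^(87/10) = 5.012e+08; subtracting the fixed part leaves 2.500e+08 for the chiller, i.e. 83.98 dB SPL.
So the chiller must be reduced from 91 to 83.98 dB SPL: IL = 7.02 dB.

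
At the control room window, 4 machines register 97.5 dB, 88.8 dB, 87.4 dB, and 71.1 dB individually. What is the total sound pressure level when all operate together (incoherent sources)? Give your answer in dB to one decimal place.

Incoherent sources combine by intensity addition: L_total = 10·log₁₀(Σ 10^(L_i/10)).
Σ 10^(L/10) = 10^(97.5/10) + 10^(88.8/10) + 10^(87.4/10) + 10^(71.1/10) = 6.944e+09.
L_total = 10·log₁₀(6.944e+09) = 98.42 dB.

98.4 dB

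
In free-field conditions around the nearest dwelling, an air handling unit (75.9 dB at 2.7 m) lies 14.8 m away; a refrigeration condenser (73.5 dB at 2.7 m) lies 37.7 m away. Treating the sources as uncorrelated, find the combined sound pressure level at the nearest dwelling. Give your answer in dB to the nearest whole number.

61 dB

First find each source's level at the receiver (point-source: −20·log₁₀(r/r_ref)), then combine on an intensity basis.
air handling unit: 75.9 − 20·log₁₀(14.8/2.7) = 75.9 − 14.78 = 61.12 dB.
refrigeration condenser: 73.5 − 20·log₁₀(37.7/2.7) = 73.5 − 22.90 = 50.60 dB.
Σ 10^(L/10) = 1.410e+06 → L_total = 10·log₁₀(1.410e+06) = 61.49 dB.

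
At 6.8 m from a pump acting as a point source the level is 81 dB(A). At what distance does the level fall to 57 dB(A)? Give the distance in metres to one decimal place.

The 24.0 dB drop corresponds to a distance ratio of 10^(24.0/20) for a point source.
r₂ = 6.8·10^((81−57)/20) = 6.8·10^(24.0/20) = 107.77 m.

107.8 m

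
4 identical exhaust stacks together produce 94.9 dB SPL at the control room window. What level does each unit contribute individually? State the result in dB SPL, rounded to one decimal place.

88.9 dB SPL

Dividing the total intensity by 4 lowers the level by 10·log₁₀ 4 = 6.021 dB: L₁ = 94.9 − 6.021.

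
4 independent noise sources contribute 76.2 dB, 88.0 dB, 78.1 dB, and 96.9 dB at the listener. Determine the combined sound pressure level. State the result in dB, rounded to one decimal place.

97.5 dB

For uncorrelated sources the intensities add, so convert each level to linear form, sum, and take 10·log₁₀ of the total.
Σ 10^(L/10) = 10^(76.2/10) + 10^(88.0/10) + 10^(78.1/10) + 10^(96.9/10) = 5.635e+09.
L_total = 10·log₁₀(5.635e+09) = 97.51 dB.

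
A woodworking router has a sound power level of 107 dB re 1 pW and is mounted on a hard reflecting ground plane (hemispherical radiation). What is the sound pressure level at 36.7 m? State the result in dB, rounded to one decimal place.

67.7 dB

Free-field hemispherical radiation: L_p = L_w − 10·log₁₀(2π·r²), r = 36.7 m.
2π·r² = 8463 m², 10·log₁₀ of that is 39.275 dB.
L_p = 107 − 39.275 = 67.72 dB.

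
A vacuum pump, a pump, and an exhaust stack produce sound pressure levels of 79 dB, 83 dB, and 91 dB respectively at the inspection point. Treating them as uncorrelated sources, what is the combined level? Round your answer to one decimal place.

91.9 dB

For uncorrelated sources the intensities add, so convert each level to linear form, sum, and take 10·log₁₀ of the total.
Σ 10^(L/10) = 10^(79/10) + 10^(83/10) + 10^(91/10) = 1.538e+09.
L_total = 10·log₁₀(1.538e+09) = 91.87 dB.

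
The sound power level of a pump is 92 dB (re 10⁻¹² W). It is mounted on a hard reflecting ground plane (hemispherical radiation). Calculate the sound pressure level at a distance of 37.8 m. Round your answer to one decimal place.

52.5 dB

L_p = L_w − 10·log₁₀(2π·r²) with r = 37.8 m.
2π·r² = 8978 m², 10·log₁₀ of that is 39.532 dB.
L_p = 92 − 39.532 = 52.47 dB.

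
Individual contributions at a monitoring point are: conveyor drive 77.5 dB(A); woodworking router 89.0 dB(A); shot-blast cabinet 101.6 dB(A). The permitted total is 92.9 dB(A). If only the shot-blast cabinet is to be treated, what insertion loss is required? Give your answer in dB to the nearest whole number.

11 dB

Fixed contribution from the other sources: Σ 10^(L/10) = 10^(77.5/10) + 10^(89.0/10) = 8.506e+08 (89.30 dB(A)).
The limit corresponds to 10^(92.9/10) = 1.950e+09; subtracting the fixed part leaves 1.099e+09 for the shot-blast cabinet, i.e. 90.41 dB(A).
So the shot-blast cabinet must be reduced from 101.6 to 90.41 dB(A): IL = 11.19 dB.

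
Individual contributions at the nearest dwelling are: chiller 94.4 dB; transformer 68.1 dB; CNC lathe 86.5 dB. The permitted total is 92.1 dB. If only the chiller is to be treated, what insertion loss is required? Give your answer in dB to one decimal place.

3.7 dB

The untreated sources together contribute 10^(68.1/10) + 10^(86.5/10) = 4.531e+08, i.e. 86.56 dB.
To meet 92.1 dB overall, the treated chiller may contribute at most 10^(92.1/10) − 4.531e+08 = 1.169e+09, i.e. 90.68 dB.
So the chiller must be reduced from 94.4 to 90.68 dB: IL = 3.72 dB.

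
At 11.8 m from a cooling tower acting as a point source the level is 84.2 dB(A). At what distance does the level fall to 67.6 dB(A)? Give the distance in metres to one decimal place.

79.8 m

The 16.6 dB drop corresponds to a distance ratio of 10^(16.6/20) for a point source.
r₂ = 11.8·10^((84.2−67.6)/20) = 11.8·10^(16.6/20) = 79.78 m.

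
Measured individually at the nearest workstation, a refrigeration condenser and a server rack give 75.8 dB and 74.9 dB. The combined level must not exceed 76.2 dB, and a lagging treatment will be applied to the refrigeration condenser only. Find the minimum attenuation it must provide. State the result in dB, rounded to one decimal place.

Everything except the refrigeration condenser sums to 10^(74.9/10) = 3.090e+07 in linear terms, 74.90 dB.
To meet 76.2 dB overall, the treated refrigeration condenser may contribute at most 10^(76.2/10) − 3.090e+07 = 1.078e+07, i.e. 70.33 dB.
So the refrigeration condenser must be reduced from 75.8 to 70.33 dB: IL = 5.47 dB.

5.5 dB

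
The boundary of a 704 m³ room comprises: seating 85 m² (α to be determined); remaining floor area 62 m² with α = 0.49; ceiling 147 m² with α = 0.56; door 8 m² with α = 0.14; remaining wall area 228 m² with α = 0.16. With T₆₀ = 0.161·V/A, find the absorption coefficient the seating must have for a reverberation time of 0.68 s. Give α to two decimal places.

0.19

From T₆₀ = 0.161·V/A, the target T₆₀ = 0.68 s needs A = 0.161·704/0.68 = 166.68 m².
Absorption from the other surfaces = 62·0.49 + 147·0.56 + 8·0.14 + 228·0.16 = 150.30 m², so the seating must supply 16.38 m² over 85 m².
α = 16.38/85 = 0.193.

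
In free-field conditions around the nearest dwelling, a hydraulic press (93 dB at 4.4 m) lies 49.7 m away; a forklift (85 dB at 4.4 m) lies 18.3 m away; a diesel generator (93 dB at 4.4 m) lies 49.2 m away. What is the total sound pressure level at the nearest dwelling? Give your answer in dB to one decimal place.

77.0 dB

First find each source's level at the receiver (point-source: −20·log₁₀(r/r_ref)), then combine on an intensity basis.
hydraulic press: 93 − 20·log₁₀(49.7/4.4) = 93 − 21.06 = 71.94 dB.
forklift: 85 − 20·log₁₀(18.3/4.4) = 85 − 12.38 = 72.62 dB.
diesel generator: 93 − 20·log₁₀(49.2/4.4) = 93 − 20.97 = 72.03 dB.
Σ 10^(L/10) = 4.988e+07 → L_total = 10·log₁₀(4.988e+07) = 76.98 dB.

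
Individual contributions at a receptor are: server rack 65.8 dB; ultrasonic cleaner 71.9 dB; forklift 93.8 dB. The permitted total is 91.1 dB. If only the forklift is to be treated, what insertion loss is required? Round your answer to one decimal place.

Fixed contribution from the other sources: Σ 10^(L/10) = 10^(65.8/10) + 10^(71.9/10) = 1.929e+07 (72.85 dB).
To meet 91.1 dB overall, the treated forklift may contribute at most 10^(91.1/10) − 1.929e+07 = 1.269e+09, i.e. 91.03 dB.
Required insertion loss = 93.8 − 91.03 = 2.77 dB.

2.8 dB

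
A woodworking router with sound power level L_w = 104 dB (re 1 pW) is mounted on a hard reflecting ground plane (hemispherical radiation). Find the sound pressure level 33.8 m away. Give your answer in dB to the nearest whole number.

65 dB

The power spreads over a hemisphere of area 2π·r², so L_p = L_w − 10·log₁₀(2π·r²).
2π·r² = 7178 m², 10·log₁₀ of that is 38.560 dB.
L_p = 104 − 38.560 = 65.44 dB.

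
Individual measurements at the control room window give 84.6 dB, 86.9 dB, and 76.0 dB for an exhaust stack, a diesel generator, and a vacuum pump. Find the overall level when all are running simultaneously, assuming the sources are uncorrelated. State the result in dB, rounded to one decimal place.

For uncorrelated sources the intensities add, so convert each level to linear form, sum, and take 10·log₁₀ of the total.
Σ 10^(L/10) = 10^(84.6/10) + 10^(86.9/10) + 10^(76.0/10) = 8.180e+08.
L_total = 10·log₁₀(8.180e+08) = 89.13 dB.

89.1 dB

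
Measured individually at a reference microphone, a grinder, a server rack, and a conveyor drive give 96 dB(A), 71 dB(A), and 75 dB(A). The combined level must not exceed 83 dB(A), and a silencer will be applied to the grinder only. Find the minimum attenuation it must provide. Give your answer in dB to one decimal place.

Everything except the grinder sums to 10^(71/10) + 10^(75/10) = 4.421e+07 in linear terms, 76.46 dB(A).
The limit corresponds to 10^(83/10) = 1.995e+08; subtracting the fixed part leaves 1.553e+08 for the grinder, i.e. 81.91 dB(A).
Required insertion loss = 96 − 81.91 = 14.09 dB.

14.1 dB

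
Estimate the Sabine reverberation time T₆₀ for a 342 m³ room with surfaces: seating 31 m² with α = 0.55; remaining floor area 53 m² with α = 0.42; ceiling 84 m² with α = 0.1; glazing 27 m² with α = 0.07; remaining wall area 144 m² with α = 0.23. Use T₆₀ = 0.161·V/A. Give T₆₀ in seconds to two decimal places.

Total absorption A = 31·0.55 + 53·0.42 + 84·0.1 + 27·0.07 + 144·0.23 = 82.72 m² sabins.
T₆₀ = 0.161 × 342 / 82.72 = 0.666 s.

0.67 s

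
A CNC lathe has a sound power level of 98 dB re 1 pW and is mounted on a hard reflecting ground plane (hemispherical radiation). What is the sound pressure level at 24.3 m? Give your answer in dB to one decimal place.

62.3 dB

Free-field hemispherical radiation: L_p = L_w − 10·log₁₀(2π·r²), r = 24.3 m.
2π·r² = 3710 m², 10·log₁₀ of that is 35.694 dB.
L_p = 98 − 35.694 = 62.31 dB.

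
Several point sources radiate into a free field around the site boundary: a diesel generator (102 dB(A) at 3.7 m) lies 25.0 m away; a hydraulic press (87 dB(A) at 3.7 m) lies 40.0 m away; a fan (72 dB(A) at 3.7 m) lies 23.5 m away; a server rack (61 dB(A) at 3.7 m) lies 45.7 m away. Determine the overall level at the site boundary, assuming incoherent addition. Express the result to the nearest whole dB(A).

85 dB(A)

First find each source's level at the receiver (point-source: −20·log₁₀(r/r_ref)), then combine on an intensity basis.
diesel generator: 102 − 20·log₁₀(25.0/3.7) = 102 − 16.59 = 85.41 dB(A).
hydraulic press: 87 − 20·log₁₀(40.0/3.7) = 87 − 20.68 = 66.32 dB(A).
fan: 72 − 20·log₁₀(23.5/3.7) = 72 − 16.06 = 55.94 dB(A).
server rack: 61 − 20·log₁₀(45.7/3.7) = 61 − 21.83 = 39.17 dB(A).
Σ 10^(L/10) = 3.518e+08 → L_total = 10·log₁₀(3.518e+08) = 85.46 dB(A).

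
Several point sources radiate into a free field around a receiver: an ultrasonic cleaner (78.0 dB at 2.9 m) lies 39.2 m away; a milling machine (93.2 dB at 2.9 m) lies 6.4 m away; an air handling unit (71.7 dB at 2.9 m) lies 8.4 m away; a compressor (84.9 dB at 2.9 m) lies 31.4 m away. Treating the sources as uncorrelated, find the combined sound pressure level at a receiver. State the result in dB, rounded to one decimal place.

86.4 dB

First find each source's level at the receiver (point-source: −20·log₁₀(r/r_ref)), then combine on an intensity basis.
ultrasonic cleaner: 78.0 − 20·log₁₀(39.2/2.9) = 78.0 − 22.62 = 55.38 dB.
milling machine: 93.2 − 20·log₁₀(6.4/2.9) = 93.2 − 6.88 = 86.32 dB.
air handling unit: 71.7 − 20·log₁₀(8.4/2.9) = 71.7 − 9.24 = 62.46 dB.
compressor: 84.9 − 20·log₁₀(31.4/2.9) = 84.9 − 20.69 = 64.21 dB.
Σ 10^(L/10) = 4.337e+08 → L_total = 10·log₁₀(4.337e+08) = 86.37 dB.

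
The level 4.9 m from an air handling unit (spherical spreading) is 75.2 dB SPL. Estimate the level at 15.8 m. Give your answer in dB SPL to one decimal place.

Point-source attenuation: ΔL = 20·log₁₀(r₂/r₁) = 20·log₁₀(15.8/4.9) = 10.169 dB.
L₂ = 75.2 − 20·log₁₀(15.8/4.9) = 75.2 − 10.169 = 65.03 dB SPL.

65.0 dB SPL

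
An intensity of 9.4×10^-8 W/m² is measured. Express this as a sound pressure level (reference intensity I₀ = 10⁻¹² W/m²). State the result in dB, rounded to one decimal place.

Dividing by I₀ shifts the exponent by 12: I/I₀ = 9.4×10^4.
L = 10·(0.9731 + 4) = 49.73 dB.

49.7 dB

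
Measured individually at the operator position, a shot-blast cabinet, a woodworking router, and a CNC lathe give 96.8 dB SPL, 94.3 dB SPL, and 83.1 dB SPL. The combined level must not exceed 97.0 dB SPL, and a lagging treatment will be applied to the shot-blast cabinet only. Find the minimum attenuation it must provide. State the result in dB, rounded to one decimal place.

3.5 dB

The untreated sources together contribute 10^(94.3/10) + 10^(83.1/10) = 2.896e+09, i.e. 94.62 dB SPL.
To meet 97.0 dB SPL overall, the treated shot-blast cabinet may contribute at most 10^(97.0/10) − 2.896e+09 = 2.116e+09, i.e. 93.26 dB SPL.
Required insertion loss = 96.8 − 93.26 = 3.54 dB.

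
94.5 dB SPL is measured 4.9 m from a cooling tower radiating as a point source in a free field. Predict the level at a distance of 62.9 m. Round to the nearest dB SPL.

Point-source attenuation: ΔL = 20·log₁₀(r₂/r₁) = 20·log₁₀(62.9/4.9) = 22.169 dB.
L₂ = 94.5 − 20·log₁₀(62.9/4.9) = 94.5 − 22.169 = 72.33 dB SPL.

72 dB SPL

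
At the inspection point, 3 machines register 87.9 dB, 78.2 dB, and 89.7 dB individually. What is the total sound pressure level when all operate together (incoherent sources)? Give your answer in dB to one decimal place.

Incoherent sources combine by intensity addition: L_total = 10·log₁₀(Σ 10^(L_i/10)).
Σ 10^(L/10) = 10^(87.9/10) + 10^(78.2/10) + 10^(89.7/10) = 1.616e+09.
L_total = 10·log₁₀(1.616e+09) = 92.08 dB.

92.1 dB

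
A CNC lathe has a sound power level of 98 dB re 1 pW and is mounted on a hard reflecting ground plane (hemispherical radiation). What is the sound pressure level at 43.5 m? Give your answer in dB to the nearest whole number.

57 dB

L_p = L_w − 10·log₁₀(2π·r²) with r = 43.5 m.
2π·r² = 1.189e+04 m², 10·log₁₀ of that is 40.752 dB.
L_p = 98 − 40.752 = 57.25 dB.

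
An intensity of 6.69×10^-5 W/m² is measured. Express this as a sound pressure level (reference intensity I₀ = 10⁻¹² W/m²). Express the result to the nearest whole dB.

78 dB

L = 10·log₁₀(I/I₀) = 10·log₁₀(6.69×10^-5/10⁻¹²) = 10·log₁₀(6.69×10^7).
L = 10·(0.8254 + 7) = 78.25 dB.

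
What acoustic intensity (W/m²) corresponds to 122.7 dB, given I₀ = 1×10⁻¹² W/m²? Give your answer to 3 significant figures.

1.86 W/m²

I/I₀ = 10^(122.7/10) = 1.862e+12, so I = 1.862e+12 × 10⁻¹² W/m².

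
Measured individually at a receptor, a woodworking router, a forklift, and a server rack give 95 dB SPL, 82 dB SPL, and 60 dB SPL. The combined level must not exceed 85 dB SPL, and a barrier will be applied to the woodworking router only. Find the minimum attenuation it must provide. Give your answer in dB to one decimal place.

13.0 dB

Fixed contribution from the other sources: Σ 10^(L/10) = 10^(82/10) + 10^(60/10) = 1.595e+08 (82.03 dB SPL).
The limit corresponds to 10^(85/10) = 3.162e+08; subtracting the fixed part leaves 1.567e+08 for the woodworking router, i.e. 81.95 dB SPL.
So the woodworking router must be reduced from 95 to 81.95 dB SPL: IL = 13.05 dB.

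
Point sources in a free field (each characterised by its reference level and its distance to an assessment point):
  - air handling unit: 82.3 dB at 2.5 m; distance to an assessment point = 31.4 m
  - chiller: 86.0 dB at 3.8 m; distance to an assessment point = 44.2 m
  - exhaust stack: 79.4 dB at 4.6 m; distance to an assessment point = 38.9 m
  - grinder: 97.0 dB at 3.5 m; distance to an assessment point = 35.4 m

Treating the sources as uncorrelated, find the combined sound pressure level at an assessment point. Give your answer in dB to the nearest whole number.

77 dB

Apply inverse-square spreading to bring every level to the receiver, then sum 10^(L/10).
air handling unit: 82.3 − 20·log₁₀(31.4/2.5) = 82.3 − 21.98 = 60.32 dB.
chiller: 86.0 − 20·log₁₀(44.2/3.8) = 86.0 − 21.31 = 64.69 dB.
exhaust stack: 79.4 − 20·log₁₀(38.9/4.6) = 79.4 − 18.54 = 60.86 dB.
grinder: 97.0 − 20·log₁₀(35.4/3.5) = 97.0 − 20.10 = 76.90 dB.
Σ 10^(L/10) = 5.423e+07 → L_total = 10·log₁₀(5.423e+07) = 77.34 dB.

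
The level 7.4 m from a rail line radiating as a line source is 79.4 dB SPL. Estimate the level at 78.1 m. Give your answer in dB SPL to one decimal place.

For a line source, L₂ = L₁ − 10·log₁₀(r₂/r₁).
L₂ = 79.4 − 10·log₁₀(78.1/7.4) = 79.4 − 10.234 = 69.17 dB SPL.

69.2 dB SPL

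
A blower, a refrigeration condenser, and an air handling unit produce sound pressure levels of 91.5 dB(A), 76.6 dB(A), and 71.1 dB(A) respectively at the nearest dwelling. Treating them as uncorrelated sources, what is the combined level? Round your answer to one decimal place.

91.7 dB(A)

For uncorrelated sources the intensities add, so convert each level to linear form, sum, and take 10·log₁₀ of the total.
Σ 10^(L/10) = 10^(91.5/10) + 10^(76.6/10) + 10^(71.1/10) = 1.471e+09.
L_total = 10·log₁₀(1.471e+09) = 91.68 dB(A).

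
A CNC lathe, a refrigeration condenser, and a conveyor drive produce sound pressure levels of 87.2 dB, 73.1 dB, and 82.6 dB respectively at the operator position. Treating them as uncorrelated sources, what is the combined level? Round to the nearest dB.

For uncorrelated sources the intensities add, so convert each level to linear form, sum, and take 10·log₁₀ of the total.
Σ 10^(L/10) = 10^(87.2/10) + 10^(73.1/10) + 10^(82.6/10) = 7.272e+08.
L_total = 10·log₁₀(7.272e+08) = 88.62 dB.

89 dB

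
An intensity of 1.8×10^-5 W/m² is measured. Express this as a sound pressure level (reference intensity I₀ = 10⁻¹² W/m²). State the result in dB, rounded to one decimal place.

72.6 dB

I/I₀ = 1.8×10^-5/10⁻¹² = 1.8×10^7, and L = 10·log₁₀(I/I₀).
L = 10·(0.2553 + 7) = 72.55 dB.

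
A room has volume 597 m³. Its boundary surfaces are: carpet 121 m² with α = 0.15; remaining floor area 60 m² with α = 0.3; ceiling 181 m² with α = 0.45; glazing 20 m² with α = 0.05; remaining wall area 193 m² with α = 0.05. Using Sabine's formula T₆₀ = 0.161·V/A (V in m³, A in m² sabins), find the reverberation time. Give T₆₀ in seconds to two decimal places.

0.75 s

Total absorption A = 121·0.15 + 60·0.3 + 181·0.45 + 20·0.05 + 193·0.05 = 128.25 m² sabins.
T₆₀ = 0.161 × 597 / 128.25 = 0.749 s.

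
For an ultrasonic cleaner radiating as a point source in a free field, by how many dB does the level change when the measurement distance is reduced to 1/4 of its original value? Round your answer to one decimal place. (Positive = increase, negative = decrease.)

With spherical spreading the level changes by −20·log₁₀(r₂/r₁).
ΔL = −20·log₁₀(0.25) = +12.04 dB.

+12.0 dB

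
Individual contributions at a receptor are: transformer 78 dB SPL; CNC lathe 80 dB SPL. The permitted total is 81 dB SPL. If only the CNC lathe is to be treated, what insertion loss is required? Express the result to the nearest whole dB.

2 dB

Fixed contribution from the other source: Σ 10^(L/10) = 10^(78/10) = 6.310e+07 (78.00 dB SPL).
To meet 81 dB SPL overall, the treated CNC lathe may contribute at most 10^(81/10) − 6.310e+07 = 6.280e+07, i.e. 77.98 dB SPL.
Required insertion loss = 80 − 77.98 = 2.02 dB.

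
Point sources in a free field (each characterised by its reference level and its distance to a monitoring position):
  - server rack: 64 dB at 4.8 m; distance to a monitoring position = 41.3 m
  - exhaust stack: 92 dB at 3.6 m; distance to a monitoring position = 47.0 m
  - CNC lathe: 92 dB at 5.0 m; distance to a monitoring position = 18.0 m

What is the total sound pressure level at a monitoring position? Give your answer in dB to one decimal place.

81.2 dB

Propagate each source to the receiver with L = L_ref − 20·log₁₀(r/r_ref), then add intensities.
server rack: 64 − 20·log₁₀(41.3/4.8) = 64 − 18.69 = 45.31 dB.
exhaust stack: 92 − 20·log₁₀(47.0/3.6) = 92 − 22.32 = 69.68 dB.
CNC lathe: 92 − 20·log₁₀(18.0/5.0) = 92 − 11.13 = 80.87 dB.
Σ 10^(L/10) = 1.316e+08 → L_total = 10·log₁₀(1.316e+08) = 81.19 dB.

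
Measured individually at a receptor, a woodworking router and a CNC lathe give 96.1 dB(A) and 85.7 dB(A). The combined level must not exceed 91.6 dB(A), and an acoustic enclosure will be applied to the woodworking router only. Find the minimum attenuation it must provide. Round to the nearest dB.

The untreated sources together contribute 10^(85.7/10) = 3.715e+08, i.e. 85.70 dB(A).
The limit corresponds to 10^(91.6/10) = 1.445e+09; subtracting the fixed part leaves 1.074e+09 for the woodworking router, i.e. 90.31 dB(A).
Required insertion loss = 96.1 − 90.31 = 5.79 dB.

6 dB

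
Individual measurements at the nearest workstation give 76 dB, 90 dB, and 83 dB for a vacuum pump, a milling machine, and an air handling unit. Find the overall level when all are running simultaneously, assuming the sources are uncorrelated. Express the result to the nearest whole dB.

For uncorrelated sources the intensities add, so convert each level to linear form, sum, and take 10·log₁₀ of the total.
Σ 10^(L/10) = 10^(76/10) + 10^(90/10) + 10^(83/10) = 1.239e+09.
L_total = 10·log₁₀(1.239e+09) = 90.93 dB.

91 dB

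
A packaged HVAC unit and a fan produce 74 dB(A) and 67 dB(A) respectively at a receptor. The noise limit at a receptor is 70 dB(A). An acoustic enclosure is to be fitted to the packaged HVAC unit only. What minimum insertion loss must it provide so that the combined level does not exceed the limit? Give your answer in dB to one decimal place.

7.0 dB

Everything except the packaged HVAC unit sums to 10^(67/10) = 5.012e+06 in linear terms, 67.00 dB(A).
To meet 70 dB(A) overall, the treated packaged HVAC unit may contribute at most 10^(70/10) − 5.012e+06 = 4.988e+06, i.e. 66.98 dB(A).
So the packaged HVAC unit must be reduced from 74 to 66.98 dB(A): IL = 7.02 dB.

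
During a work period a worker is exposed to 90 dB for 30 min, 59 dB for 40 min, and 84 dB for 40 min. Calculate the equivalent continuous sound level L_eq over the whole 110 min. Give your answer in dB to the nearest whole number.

The energy average is taken in the linear domain: L_eq = 10·log₁₀[(Σ tᵢ·10^(Lᵢ/10))/T], T = 110 min.
Σ tᵢ·10^(Lᵢ/10) = 30·10^(90/10) + 40·10^(59/10) + 40·10^(84/10) = 4.008e+10.
L_eq = 10·log₁₀(4.008e+10/110) = 85.62 dB.

86 dB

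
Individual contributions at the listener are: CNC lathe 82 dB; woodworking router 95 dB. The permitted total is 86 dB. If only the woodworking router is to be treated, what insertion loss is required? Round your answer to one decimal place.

11.2 dB

Everything except the woodworking router sums to 10^(82/10) = 1.585e+08 in linear terms, 82.00 dB.
To meet 86 dB overall, the treated woodworking router may contribute at most 10^(86/10) − 1.585e+08 = 2.396e+08, i.e. 83.80 dB.
Required insertion loss = 95 − 83.80 = 11.20 dB.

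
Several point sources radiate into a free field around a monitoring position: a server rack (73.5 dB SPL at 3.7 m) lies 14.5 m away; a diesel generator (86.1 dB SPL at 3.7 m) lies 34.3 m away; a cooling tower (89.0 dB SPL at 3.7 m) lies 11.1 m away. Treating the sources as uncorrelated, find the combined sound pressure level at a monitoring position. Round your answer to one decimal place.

79.8 dB SPL

Apply inverse-square spreading to bring every level to the receiver, then sum 10^(L/10).
server rack: 73.5 − 20·log₁₀(14.5/3.7) = 73.5 − 11.86 = 61.64 dB SPL.
diesel generator: 86.1 − 20·log₁₀(34.3/3.7) = 86.1 − 19.34 = 66.76 dB SPL.
cooling tower: 89.0 − 20·log₁₀(11.1/3.7) = 89.0 − 9.54 = 79.46 dB SPL.
Σ 10^(L/10) = 9.446e+07 → L_total = 10·log₁₀(9.446e+07) = 79.75 dB SPL.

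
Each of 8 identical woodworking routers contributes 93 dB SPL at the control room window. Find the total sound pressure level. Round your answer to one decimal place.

102.0 dB SPL

With 8 equal, uncorrelated contributions the intensity is 8× that of one unit, giving a rise of 10·log₁₀ 8.
L_total = 93 + 10·log₁₀(8) = 93 + 9.031 = 102.03 dB SPL.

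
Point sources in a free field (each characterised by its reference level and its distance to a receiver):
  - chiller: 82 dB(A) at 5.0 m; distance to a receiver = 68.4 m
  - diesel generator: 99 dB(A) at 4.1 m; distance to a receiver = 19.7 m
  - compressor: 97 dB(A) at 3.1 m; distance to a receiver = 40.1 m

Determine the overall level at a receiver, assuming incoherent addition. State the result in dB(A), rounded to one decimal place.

85.7 dB(A)

Apply inverse-square spreading to bring every level to the receiver, then sum 10^(L/10).
chiller: 82 − 20·log₁₀(68.4/5.0) = 82 − 22.72 = 59.28 dB(A).
diesel generator: 99 − 20·log₁₀(19.7/4.1) = 99 − 13.63 = 85.37 dB(A).
compressor: 97 − 20·log₁₀(40.1/3.1) = 97 − 22.24 = 74.76 dB(A).
Σ 10^(L/10) = 3.749e+08 → L_total = 10·log₁₀(3.749e+08) = 85.74 dB(A).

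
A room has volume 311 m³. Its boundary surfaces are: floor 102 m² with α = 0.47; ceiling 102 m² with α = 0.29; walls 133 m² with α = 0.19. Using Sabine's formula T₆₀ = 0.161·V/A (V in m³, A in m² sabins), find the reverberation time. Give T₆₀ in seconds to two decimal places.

A = Σ Sᵢαᵢ = 102·0.47 + 102·0.29 + 133·0.19 = 102.79 m².
T₆₀ = 0.161 × 311 / 102.79 = 0.487 s.

0.49 s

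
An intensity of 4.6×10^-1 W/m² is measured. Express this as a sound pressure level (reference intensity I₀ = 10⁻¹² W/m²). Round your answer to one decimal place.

L = 10·log₁₀(I/I₀) = 10·log₁₀(4.6×10^-1/10⁻¹²) = 10·log₁₀(4.6×10^11).
L = 10·(0.6628 + 11) = 116.63 dB.

116.6 dB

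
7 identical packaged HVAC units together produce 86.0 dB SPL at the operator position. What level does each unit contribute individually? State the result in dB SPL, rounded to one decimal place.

For N identical incoherent sources L_total = L₁ + 10·log₁₀ N, so L₁ = 86.0 − 10·log₁₀(7) = 86.0 − 8.451.

77.5 dB SPL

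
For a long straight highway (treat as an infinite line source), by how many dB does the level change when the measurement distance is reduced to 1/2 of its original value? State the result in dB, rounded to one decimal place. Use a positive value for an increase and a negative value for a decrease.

A line source loses 3 dB per doubling of distance; generally ΔL = −10·log₁₀(r₂/r₁).
ΔL = −10·log₁₀(0.5) = +3.01 dB.

+3.0 dB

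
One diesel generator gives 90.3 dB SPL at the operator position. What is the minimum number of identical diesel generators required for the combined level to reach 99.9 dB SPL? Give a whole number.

10

Need L₁ + 10·log₁₀ N ≥ 99.9, i.e. log₁₀ N ≥ 0.96.
N ≥ 10^(9.6/10) = 9.120, so N = 10.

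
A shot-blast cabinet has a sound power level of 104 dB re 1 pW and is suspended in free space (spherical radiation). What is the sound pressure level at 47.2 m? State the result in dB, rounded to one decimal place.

Free-field spherical radiation: L_p = L_w − 10·log₁₀(4π·r²), r = 47.2 m.
4π·r² = 2.8e+04 m², 10·log₁₀ of that is 44.471 dB.
L_p = 104 − 44.471 = 59.53 dB.

59.5 dB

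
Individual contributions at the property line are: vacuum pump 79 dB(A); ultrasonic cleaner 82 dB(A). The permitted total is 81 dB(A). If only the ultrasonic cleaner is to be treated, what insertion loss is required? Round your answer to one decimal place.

Everything except the ultrasonic cleaner sums to 10^(79/10) = 7.943e+07 in linear terms, 79.00 dB(A).
To meet 81 dB(A) overall, the treated ultrasonic cleaner may contribute at most 10^(81/10) − 7.943e+07 = 4.646e+07, i.e. 76.67 dB(A).
Required insertion loss = 82 − 76.67 = 5.33 dB.

5.3 dB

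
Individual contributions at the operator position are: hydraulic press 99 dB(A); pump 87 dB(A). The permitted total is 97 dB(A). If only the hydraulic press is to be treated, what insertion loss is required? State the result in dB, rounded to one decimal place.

2.5 dB

Fixed contribution from the other source: Σ 10^(L/10) = 10^(87/10) = 5.012e+08 (87.00 dB(A)).
The limit corresponds to 10^(97/10) = 5.012e+09; subtracting the fixed part leaves 4.511e+09 for the hydraulic press, i.e. 96.54 dB(A).
Required insertion loss = 99 − 96.54 = 2.46 dB.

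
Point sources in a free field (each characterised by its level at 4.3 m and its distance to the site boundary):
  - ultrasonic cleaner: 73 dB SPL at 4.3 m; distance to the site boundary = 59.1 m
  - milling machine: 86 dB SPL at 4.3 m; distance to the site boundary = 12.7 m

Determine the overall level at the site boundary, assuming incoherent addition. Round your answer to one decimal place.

First find each source's level at the receiver (point-source: −20·log₁₀(r/r_ref)), then combine on an intensity basis.
ultrasonic cleaner: 73 − 20·log₁₀(59.1/4.3) = 73 − 22.76 = 50.24 dB SPL.
milling machine: 86 − 20·log₁₀(12.7/4.3) = 86 − 9.41 = 76.59 dB SPL.
Σ 10^(L/10) = 4.574e+07 → L_total = 10·log₁₀(4.574e+07) = 76.60 dB SPL.

76.6 dB SPL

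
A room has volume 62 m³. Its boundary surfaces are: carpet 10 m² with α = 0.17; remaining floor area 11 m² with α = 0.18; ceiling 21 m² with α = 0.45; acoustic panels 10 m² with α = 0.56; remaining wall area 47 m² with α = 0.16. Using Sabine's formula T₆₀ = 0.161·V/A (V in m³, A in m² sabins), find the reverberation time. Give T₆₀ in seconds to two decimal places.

0.38 s

Total absorption A = 10·0.17 + 11·0.18 + 21·0.45 + 10·0.56 + 47·0.16 = 26.25 m² sabins.
T₆₀ = 0.161 × 62 / 26.25 = 0.380 s.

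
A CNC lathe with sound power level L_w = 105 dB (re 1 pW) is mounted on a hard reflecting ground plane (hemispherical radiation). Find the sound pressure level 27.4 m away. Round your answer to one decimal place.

68.3 dB

The power spreads over a hemisphere of area 2π·r², so L_p = L_w − 10·log₁₀(2π·r²).
2π·r² = 4717 m², 10·log₁₀ of that is 36.737 dB.
L_p = 105 − 36.737 = 68.26 dB.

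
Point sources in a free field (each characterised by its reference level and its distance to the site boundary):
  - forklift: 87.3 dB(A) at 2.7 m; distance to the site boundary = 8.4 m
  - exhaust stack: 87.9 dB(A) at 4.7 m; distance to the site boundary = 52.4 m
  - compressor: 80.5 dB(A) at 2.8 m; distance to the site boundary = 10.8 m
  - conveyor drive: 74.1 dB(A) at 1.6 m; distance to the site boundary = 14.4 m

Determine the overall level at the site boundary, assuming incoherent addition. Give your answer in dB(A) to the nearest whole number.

78 dB(A)

Apply inverse-square spreading to bring every level to the receiver, then sum 10^(L/10).
forklift: 87.3 − 20·log₁₀(8.4/2.7) = 87.3 − 9.86 = 77.44 dB(A).
exhaust stack: 87.9 − 20·log₁₀(52.4/4.7) = 87.9 − 20.94 = 66.96 dB(A).
compressor: 80.5 − 20·log₁₀(10.8/2.8) = 80.5 − 11.73 = 68.77 dB(A).
conveyor drive: 74.1 − 20·log₁₀(14.4/1.6) = 74.1 − 19.08 = 55.02 dB(A).
Σ 10^(L/10) = 6.830e+07 → L_total = 10·log₁₀(6.830e+07) = 78.34 dB(A).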